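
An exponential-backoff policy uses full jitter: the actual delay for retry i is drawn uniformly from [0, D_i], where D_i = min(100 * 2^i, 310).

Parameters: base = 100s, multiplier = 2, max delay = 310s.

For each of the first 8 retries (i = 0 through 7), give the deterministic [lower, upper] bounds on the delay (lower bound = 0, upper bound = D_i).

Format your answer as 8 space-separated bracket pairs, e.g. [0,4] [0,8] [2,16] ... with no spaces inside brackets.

Answer: [0,100] [0,200] [0,310] [0,310] [0,310] [0,310] [0,310] [0,310]

Derivation:
Computing bounds per retry:
  i=0: D_i=min(100*2^0,310)=100, bounds=[0,100]
  i=1: D_i=min(100*2^1,310)=200, bounds=[0,200]
  i=2: D_i=min(100*2^2,310)=310, bounds=[0,310]
  i=3: D_i=min(100*2^3,310)=310, bounds=[0,310]
  i=4: D_i=min(100*2^4,310)=310, bounds=[0,310]
  i=5: D_i=min(100*2^5,310)=310, bounds=[0,310]
  i=6: D_i=min(100*2^6,310)=310, bounds=[0,310]
  i=7: D_i=min(100*2^7,310)=310, bounds=[0,310]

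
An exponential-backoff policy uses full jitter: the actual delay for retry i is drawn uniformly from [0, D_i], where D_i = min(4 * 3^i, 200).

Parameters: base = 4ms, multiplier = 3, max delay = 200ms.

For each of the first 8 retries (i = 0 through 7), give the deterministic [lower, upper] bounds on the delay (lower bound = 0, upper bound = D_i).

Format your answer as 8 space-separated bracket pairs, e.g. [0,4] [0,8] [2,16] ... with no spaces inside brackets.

Computing bounds per retry:
  i=0: D_i=min(4*3^0,200)=4, bounds=[0,4]
  i=1: D_i=min(4*3^1,200)=12, bounds=[0,12]
  i=2: D_i=min(4*3^2,200)=36, bounds=[0,36]
  i=3: D_i=min(4*3^3,200)=108, bounds=[0,108]
  i=4: D_i=min(4*3^4,200)=200, bounds=[0,200]
  i=5: D_i=min(4*3^5,200)=200, bounds=[0,200]
  i=6: D_i=min(4*3^6,200)=200, bounds=[0,200]
  i=7: D_i=min(4*3^7,200)=200, bounds=[0,200]

Answer: [0,4] [0,12] [0,36] [0,108] [0,200] [0,200] [0,200] [0,200]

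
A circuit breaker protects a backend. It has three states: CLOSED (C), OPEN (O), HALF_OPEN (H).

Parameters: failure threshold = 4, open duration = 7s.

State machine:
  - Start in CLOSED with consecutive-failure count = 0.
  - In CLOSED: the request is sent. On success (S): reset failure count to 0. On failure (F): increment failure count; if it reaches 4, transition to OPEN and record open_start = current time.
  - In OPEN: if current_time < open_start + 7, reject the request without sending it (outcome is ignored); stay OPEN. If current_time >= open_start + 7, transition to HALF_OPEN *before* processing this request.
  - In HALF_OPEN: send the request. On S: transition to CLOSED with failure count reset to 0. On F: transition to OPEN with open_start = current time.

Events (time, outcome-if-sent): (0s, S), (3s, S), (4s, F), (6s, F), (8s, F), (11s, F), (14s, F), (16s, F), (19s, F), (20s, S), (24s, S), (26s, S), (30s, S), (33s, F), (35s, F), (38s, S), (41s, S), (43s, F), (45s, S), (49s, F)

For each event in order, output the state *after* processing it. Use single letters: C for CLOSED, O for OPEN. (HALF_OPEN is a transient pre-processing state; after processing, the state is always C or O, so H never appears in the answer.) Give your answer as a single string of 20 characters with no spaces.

State after each event:
  event#1 t=0s outcome=S: state=CLOSED
  event#2 t=3s outcome=S: state=CLOSED
  event#3 t=4s outcome=F: state=CLOSED
  event#4 t=6s outcome=F: state=CLOSED
  event#5 t=8s outcome=F: state=CLOSED
  event#6 t=11s outcome=F: state=OPEN
  event#7 t=14s outcome=F: state=OPEN
  event#8 t=16s outcome=F: state=OPEN
  event#9 t=19s outcome=F: state=OPEN
  event#10 t=20s outcome=S: state=OPEN
  event#11 t=24s outcome=S: state=OPEN
  event#12 t=26s outcome=S: state=CLOSED
  event#13 t=30s outcome=S: state=CLOSED
  event#14 t=33s outcome=F: state=CLOSED
  event#15 t=35s outcome=F: state=CLOSED
  event#16 t=38s outcome=S: state=CLOSED
  event#17 t=41s outcome=S: state=CLOSED
  event#18 t=43s outcome=F: state=CLOSED
  event#19 t=45s outcome=S: state=CLOSED
  event#20 t=49s outcome=F: state=CLOSED

Answer: CCCCCOOOOOOCCCCCCCCC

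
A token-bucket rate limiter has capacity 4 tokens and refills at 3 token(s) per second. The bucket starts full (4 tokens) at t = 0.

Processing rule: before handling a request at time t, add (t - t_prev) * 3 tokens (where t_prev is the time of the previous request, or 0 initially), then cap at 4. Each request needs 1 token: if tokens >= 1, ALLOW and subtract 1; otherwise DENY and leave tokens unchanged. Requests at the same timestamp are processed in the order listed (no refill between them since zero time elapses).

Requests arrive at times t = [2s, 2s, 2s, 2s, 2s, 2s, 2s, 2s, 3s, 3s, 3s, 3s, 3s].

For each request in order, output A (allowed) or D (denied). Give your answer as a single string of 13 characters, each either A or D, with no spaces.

Simulating step by step:
  req#1 t=2s: ALLOW
  req#2 t=2s: ALLOW
  req#3 t=2s: ALLOW
  req#4 t=2s: ALLOW
  req#5 t=2s: DENY
  req#6 t=2s: DENY
  req#7 t=2s: DENY
  req#8 t=2s: DENY
  req#9 t=3s: ALLOW
  req#10 t=3s: ALLOW
  req#11 t=3s: ALLOW
  req#12 t=3s: DENY
  req#13 t=3s: DENY

Answer: AAAADDDDAAADD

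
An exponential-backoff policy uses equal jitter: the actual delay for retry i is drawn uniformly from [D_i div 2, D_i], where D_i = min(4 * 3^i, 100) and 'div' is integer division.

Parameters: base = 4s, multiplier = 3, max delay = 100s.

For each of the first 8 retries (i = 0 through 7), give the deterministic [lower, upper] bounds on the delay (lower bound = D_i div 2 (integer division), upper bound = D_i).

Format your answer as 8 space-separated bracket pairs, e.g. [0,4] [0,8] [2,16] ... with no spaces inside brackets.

Answer: [2,4] [6,12] [18,36] [50,100] [50,100] [50,100] [50,100] [50,100]

Derivation:
Computing bounds per retry:
  i=0: D_i=min(4*3^0,100)=4, bounds=[2,4]
  i=1: D_i=min(4*3^1,100)=12, bounds=[6,12]
  i=2: D_i=min(4*3^2,100)=36, bounds=[18,36]
  i=3: D_i=min(4*3^3,100)=100, bounds=[50,100]
  i=4: D_i=min(4*3^4,100)=100, bounds=[50,100]
  i=5: D_i=min(4*3^5,100)=100, bounds=[50,100]
  i=6: D_i=min(4*3^6,100)=100, bounds=[50,100]
  i=7: D_i=min(4*3^7,100)=100, bounds=[50,100]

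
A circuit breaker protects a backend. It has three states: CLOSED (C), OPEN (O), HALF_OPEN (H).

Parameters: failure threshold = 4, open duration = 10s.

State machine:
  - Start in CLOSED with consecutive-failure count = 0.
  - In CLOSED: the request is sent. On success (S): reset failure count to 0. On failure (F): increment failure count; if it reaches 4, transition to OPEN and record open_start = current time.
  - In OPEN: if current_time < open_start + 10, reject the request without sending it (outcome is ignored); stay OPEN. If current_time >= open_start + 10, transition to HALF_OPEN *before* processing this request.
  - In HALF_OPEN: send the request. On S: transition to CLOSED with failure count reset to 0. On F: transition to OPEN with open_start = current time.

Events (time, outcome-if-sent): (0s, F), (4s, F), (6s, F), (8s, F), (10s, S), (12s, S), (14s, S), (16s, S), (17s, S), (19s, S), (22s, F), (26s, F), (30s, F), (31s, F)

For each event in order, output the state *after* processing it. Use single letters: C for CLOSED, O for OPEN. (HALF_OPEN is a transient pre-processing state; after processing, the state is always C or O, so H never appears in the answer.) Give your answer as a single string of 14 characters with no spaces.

Answer: CCCOOOOOOCCCCO

Derivation:
State after each event:
  event#1 t=0s outcome=F: state=CLOSED
  event#2 t=4s outcome=F: state=CLOSED
  event#3 t=6s outcome=F: state=CLOSED
  event#4 t=8s outcome=F: state=OPEN
  event#5 t=10s outcome=S: state=OPEN
  event#6 t=12s outcome=S: state=OPEN
  event#7 t=14s outcome=S: state=OPEN
  event#8 t=16s outcome=S: state=OPEN
  event#9 t=17s outcome=S: state=OPEN
  event#10 t=19s outcome=S: state=CLOSED
  event#11 t=22s outcome=F: state=CLOSED
  event#12 t=26s outcome=F: state=CLOSED
  event#13 t=30s outcome=F: state=CLOSED
  event#14 t=31s outcome=F: state=OPEN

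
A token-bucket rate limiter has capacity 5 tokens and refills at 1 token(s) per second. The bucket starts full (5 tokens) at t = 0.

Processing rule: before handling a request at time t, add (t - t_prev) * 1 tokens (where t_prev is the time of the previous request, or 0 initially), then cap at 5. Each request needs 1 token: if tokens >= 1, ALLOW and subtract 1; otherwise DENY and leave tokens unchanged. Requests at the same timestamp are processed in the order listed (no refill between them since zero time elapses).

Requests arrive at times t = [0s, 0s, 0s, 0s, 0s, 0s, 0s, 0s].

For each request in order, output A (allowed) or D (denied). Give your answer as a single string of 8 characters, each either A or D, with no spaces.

Simulating step by step:
  req#1 t=0s: ALLOW
  req#2 t=0s: ALLOW
  req#3 t=0s: ALLOW
  req#4 t=0s: ALLOW
  req#5 t=0s: ALLOW
  req#6 t=0s: DENY
  req#7 t=0s: DENY
  req#8 t=0s: DENY

Answer: AAAAADDD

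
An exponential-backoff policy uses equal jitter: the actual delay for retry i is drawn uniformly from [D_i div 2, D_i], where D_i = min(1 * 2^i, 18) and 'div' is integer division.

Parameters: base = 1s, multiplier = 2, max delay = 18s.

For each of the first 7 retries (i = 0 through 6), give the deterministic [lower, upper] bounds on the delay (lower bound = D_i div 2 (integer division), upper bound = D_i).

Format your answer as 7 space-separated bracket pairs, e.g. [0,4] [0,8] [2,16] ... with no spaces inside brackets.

Answer: [0,1] [1,2] [2,4] [4,8] [8,16] [9,18] [9,18]

Derivation:
Computing bounds per retry:
  i=0: D_i=min(1*2^0,18)=1, bounds=[0,1]
  i=1: D_i=min(1*2^1,18)=2, bounds=[1,2]
  i=2: D_i=min(1*2^2,18)=4, bounds=[2,4]
  i=3: D_i=min(1*2^3,18)=8, bounds=[4,8]
  i=4: D_i=min(1*2^4,18)=16, bounds=[8,16]
  i=5: D_i=min(1*2^5,18)=18, bounds=[9,18]
  i=6: D_i=min(1*2^6,18)=18, bounds=[9,18]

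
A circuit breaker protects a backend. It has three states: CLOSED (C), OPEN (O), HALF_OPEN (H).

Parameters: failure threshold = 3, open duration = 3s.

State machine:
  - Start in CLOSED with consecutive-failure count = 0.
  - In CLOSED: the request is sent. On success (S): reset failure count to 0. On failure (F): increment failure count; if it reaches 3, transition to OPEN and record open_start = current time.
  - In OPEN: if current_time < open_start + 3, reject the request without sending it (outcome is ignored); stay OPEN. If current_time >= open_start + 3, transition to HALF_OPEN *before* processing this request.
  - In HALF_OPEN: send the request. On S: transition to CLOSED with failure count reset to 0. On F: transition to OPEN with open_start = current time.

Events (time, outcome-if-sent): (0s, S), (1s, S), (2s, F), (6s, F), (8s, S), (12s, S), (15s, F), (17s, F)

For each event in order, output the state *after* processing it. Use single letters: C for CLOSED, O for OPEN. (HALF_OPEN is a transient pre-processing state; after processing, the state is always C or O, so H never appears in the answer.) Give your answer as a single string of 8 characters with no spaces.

State after each event:
  event#1 t=0s outcome=S: state=CLOSED
  event#2 t=1s outcome=S: state=CLOSED
  event#3 t=2s outcome=F: state=CLOSED
  event#4 t=6s outcome=F: state=CLOSED
  event#5 t=8s outcome=S: state=CLOSED
  event#6 t=12s outcome=S: state=CLOSED
  event#7 t=15s outcome=F: state=CLOSED
  event#8 t=17s outcome=F: state=CLOSED

Answer: CCCCCCCC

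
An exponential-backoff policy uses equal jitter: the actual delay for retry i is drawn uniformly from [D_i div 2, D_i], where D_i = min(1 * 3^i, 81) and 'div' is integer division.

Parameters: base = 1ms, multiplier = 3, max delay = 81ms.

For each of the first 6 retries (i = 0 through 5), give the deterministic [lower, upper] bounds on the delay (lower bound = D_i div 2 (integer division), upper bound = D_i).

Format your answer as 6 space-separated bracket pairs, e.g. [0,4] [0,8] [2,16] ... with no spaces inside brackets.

Computing bounds per retry:
  i=0: D_i=min(1*3^0,81)=1, bounds=[0,1]
  i=1: D_i=min(1*3^1,81)=3, bounds=[1,3]
  i=2: D_i=min(1*3^2,81)=9, bounds=[4,9]
  i=3: D_i=min(1*3^3,81)=27, bounds=[13,27]
  i=4: D_i=min(1*3^4,81)=81, bounds=[40,81]
  i=5: D_i=min(1*3^5,81)=81, bounds=[40,81]

Answer: [0,1] [1,3] [4,9] [13,27] [40,81] [40,81]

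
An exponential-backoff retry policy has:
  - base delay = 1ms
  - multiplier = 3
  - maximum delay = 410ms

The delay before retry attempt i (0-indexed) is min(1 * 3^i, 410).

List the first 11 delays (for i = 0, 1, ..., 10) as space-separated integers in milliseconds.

Answer: 1 3 9 27 81 243 410 410 410 410 410

Derivation:
Computing each delay:
  i=0: min(1*3^0, 410) = 1
  i=1: min(1*3^1, 410) = 3
  i=2: min(1*3^2, 410) = 9
  i=3: min(1*3^3, 410) = 27
  i=4: min(1*3^4, 410) = 81
  i=5: min(1*3^5, 410) = 243
  i=6: min(1*3^6, 410) = 410
  i=7: min(1*3^7, 410) = 410
  i=8: min(1*3^8, 410) = 410
  i=9: min(1*3^9, 410) = 410
  i=10: min(1*3^10, 410) = 410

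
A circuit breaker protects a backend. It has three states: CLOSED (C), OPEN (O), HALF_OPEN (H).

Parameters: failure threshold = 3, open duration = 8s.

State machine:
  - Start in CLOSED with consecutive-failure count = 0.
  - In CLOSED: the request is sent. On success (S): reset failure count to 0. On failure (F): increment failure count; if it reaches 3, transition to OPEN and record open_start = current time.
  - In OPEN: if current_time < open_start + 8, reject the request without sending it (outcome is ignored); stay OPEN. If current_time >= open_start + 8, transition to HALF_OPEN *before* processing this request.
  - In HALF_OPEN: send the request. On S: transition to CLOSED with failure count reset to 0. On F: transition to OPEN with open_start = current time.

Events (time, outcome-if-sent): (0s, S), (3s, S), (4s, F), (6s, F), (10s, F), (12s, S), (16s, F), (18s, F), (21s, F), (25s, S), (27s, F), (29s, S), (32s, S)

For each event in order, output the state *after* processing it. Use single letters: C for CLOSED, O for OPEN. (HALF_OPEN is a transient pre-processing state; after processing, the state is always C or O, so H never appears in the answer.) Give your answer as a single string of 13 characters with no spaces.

State after each event:
  event#1 t=0s outcome=S: state=CLOSED
  event#2 t=3s outcome=S: state=CLOSED
  event#3 t=4s outcome=F: state=CLOSED
  event#4 t=6s outcome=F: state=CLOSED
  event#5 t=10s outcome=F: state=OPEN
  event#6 t=12s outcome=S: state=OPEN
  event#7 t=16s outcome=F: state=OPEN
  event#8 t=18s outcome=F: state=OPEN
  event#9 t=21s outcome=F: state=OPEN
  event#10 t=25s outcome=S: state=OPEN
  event#11 t=27s outcome=F: state=OPEN
  event#12 t=29s outcome=S: state=OPEN
  event#13 t=32s outcome=S: state=OPEN

Answer: CCCCOOOOOOOOO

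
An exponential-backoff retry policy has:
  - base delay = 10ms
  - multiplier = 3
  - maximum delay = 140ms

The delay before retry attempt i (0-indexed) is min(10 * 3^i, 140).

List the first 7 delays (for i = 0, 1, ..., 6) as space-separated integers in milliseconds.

Answer: 10 30 90 140 140 140 140

Derivation:
Computing each delay:
  i=0: min(10*3^0, 140) = 10
  i=1: min(10*3^1, 140) = 30
  i=2: min(10*3^2, 140) = 90
  i=3: min(10*3^3, 140) = 140
  i=4: min(10*3^4, 140) = 140
  i=5: min(10*3^5, 140) = 140
  i=6: min(10*3^6, 140) = 140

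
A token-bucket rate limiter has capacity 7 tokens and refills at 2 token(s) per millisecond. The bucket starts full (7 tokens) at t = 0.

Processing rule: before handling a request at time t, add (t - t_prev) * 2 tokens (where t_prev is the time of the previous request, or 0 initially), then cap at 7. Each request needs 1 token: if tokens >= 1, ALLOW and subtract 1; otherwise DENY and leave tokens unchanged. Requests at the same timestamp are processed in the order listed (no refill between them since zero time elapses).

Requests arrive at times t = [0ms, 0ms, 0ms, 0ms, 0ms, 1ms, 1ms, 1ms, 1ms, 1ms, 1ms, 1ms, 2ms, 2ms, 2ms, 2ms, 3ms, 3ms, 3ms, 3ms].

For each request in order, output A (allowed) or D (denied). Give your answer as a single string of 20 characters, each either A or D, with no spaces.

Answer: AAAAAAAAADDDAADDAADD

Derivation:
Simulating step by step:
  req#1 t=0ms: ALLOW
  req#2 t=0ms: ALLOW
  req#3 t=0ms: ALLOW
  req#4 t=0ms: ALLOW
  req#5 t=0ms: ALLOW
  req#6 t=1ms: ALLOW
  req#7 t=1ms: ALLOW
  req#8 t=1ms: ALLOW
  req#9 t=1ms: ALLOW
  req#10 t=1ms: DENY
  req#11 t=1ms: DENY
  req#12 t=1ms: DENY
  req#13 t=2ms: ALLOW
  req#14 t=2ms: ALLOW
  req#15 t=2ms: DENY
  req#16 t=2ms: DENY
  req#17 t=3ms: ALLOW
  req#18 t=3ms: ALLOW
  req#19 t=3ms: DENY
  req#20 t=3ms: DENY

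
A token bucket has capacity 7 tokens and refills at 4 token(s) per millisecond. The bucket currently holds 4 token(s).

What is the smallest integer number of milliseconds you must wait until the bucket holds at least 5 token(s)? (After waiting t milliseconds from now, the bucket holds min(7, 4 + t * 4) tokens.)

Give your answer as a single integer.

Answer: 1

Derivation:
Need 4 + t * 4 >= 5, so t >= 1/4.
Smallest integer t = ceil(1/4) = 1.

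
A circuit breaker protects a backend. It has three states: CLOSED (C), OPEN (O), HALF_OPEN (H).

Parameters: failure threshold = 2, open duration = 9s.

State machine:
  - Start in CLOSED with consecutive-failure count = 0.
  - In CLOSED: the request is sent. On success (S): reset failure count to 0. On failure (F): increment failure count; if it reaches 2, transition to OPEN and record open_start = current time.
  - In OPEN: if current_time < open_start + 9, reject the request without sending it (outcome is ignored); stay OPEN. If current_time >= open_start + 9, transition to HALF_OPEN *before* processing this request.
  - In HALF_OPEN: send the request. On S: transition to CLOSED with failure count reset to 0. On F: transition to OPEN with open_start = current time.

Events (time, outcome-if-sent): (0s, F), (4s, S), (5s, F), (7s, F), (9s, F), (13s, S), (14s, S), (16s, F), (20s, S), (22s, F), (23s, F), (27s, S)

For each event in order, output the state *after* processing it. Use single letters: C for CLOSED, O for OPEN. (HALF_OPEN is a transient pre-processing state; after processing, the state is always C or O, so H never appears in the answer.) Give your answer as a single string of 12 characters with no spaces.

State after each event:
  event#1 t=0s outcome=F: state=CLOSED
  event#2 t=4s outcome=S: state=CLOSED
  event#3 t=5s outcome=F: state=CLOSED
  event#4 t=7s outcome=F: state=OPEN
  event#5 t=9s outcome=F: state=OPEN
  event#6 t=13s outcome=S: state=OPEN
  event#7 t=14s outcome=S: state=OPEN
  event#8 t=16s outcome=F: state=OPEN
  event#9 t=20s outcome=S: state=OPEN
  event#10 t=22s outcome=F: state=OPEN
  event#11 t=23s outcome=F: state=OPEN
  event#12 t=27s outcome=S: state=CLOSED

Answer: CCCOOOOOOOOC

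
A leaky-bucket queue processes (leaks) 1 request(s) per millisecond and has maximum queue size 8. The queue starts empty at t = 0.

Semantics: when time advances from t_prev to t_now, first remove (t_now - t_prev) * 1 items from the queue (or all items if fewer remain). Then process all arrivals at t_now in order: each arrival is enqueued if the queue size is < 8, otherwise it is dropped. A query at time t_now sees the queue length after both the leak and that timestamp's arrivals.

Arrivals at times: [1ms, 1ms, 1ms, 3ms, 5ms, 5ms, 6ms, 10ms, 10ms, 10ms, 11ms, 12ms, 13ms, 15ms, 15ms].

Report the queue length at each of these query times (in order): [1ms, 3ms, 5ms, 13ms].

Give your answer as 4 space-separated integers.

Answer: 3 2 2 3

Derivation:
Queue lengths at query times:
  query t=1ms: backlog = 3
  query t=3ms: backlog = 2
  query t=5ms: backlog = 2
  query t=13ms: backlog = 3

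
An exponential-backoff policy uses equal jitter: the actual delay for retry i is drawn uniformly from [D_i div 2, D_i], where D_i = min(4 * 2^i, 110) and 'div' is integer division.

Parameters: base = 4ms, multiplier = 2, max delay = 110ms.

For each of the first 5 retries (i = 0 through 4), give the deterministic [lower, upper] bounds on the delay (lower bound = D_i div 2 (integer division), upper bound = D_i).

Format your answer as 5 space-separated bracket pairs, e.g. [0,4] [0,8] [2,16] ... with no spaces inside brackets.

Computing bounds per retry:
  i=0: D_i=min(4*2^0,110)=4, bounds=[2,4]
  i=1: D_i=min(4*2^1,110)=8, bounds=[4,8]
  i=2: D_i=min(4*2^2,110)=16, bounds=[8,16]
  i=3: D_i=min(4*2^3,110)=32, bounds=[16,32]
  i=4: D_i=min(4*2^4,110)=64, bounds=[32,64]

Answer: [2,4] [4,8] [8,16] [16,32] [32,64]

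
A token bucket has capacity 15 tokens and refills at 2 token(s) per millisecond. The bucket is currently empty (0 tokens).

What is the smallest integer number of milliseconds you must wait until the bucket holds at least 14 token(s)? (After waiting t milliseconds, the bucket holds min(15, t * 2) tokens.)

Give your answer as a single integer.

Need t * 2 >= 14, so t >= 14/2.
Smallest integer t = ceil(14/2) = 7.

Answer: 7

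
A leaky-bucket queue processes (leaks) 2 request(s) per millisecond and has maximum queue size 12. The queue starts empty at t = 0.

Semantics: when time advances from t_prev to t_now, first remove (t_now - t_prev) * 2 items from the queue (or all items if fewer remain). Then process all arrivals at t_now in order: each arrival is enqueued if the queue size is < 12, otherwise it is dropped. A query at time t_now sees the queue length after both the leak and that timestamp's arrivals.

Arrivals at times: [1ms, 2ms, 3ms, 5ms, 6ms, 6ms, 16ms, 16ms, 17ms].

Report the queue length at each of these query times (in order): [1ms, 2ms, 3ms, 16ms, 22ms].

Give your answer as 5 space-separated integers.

Answer: 1 1 1 2 0

Derivation:
Queue lengths at query times:
  query t=1ms: backlog = 1
  query t=2ms: backlog = 1
  query t=3ms: backlog = 1
  query t=16ms: backlog = 2
  query t=22ms: backlog = 0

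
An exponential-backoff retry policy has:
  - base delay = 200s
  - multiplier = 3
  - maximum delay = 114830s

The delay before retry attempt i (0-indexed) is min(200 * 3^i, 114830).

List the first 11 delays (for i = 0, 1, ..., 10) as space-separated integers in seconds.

Computing each delay:
  i=0: min(200*3^0, 114830) = 200
  i=1: min(200*3^1, 114830) = 600
  i=2: min(200*3^2, 114830) = 1800
  i=3: min(200*3^3, 114830) = 5400
  i=4: min(200*3^4, 114830) = 16200
  i=5: min(200*3^5, 114830) = 48600
  i=6: min(200*3^6, 114830) = 114830
  i=7: min(200*3^7, 114830) = 114830
  i=8: min(200*3^8, 114830) = 114830
  i=9: min(200*3^9, 114830) = 114830
  i=10: min(200*3^10, 114830) = 114830

Answer: 200 600 1800 5400 16200 48600 114830 114830 114830 114830 114830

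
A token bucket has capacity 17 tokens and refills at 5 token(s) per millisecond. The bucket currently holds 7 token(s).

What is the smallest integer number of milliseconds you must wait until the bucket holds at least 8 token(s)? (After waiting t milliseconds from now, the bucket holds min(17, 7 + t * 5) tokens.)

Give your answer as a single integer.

Answer: 1

Derivation:
Need 7 + t * 5 >= 8, so t >= 1/5.
Smallest integer t = ceil(1/5) = 1.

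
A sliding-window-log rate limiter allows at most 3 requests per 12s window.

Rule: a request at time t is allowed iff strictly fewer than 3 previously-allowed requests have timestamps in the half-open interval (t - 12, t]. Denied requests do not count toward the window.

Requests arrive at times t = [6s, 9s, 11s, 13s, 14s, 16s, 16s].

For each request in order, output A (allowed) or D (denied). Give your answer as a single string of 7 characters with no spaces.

Answer: AAADDDD

Derivation:
Tracking allowed requests in the window:
  req#1 t=6s: ALLOW
  req#2 t=9s: ALLOW
  req#3 t=11s: ALLOW
  req#4 t=13s: DENY
  req#5 t=14s: DENY
  req#6 t=16s: DENY
  req#7 t=16s: DENY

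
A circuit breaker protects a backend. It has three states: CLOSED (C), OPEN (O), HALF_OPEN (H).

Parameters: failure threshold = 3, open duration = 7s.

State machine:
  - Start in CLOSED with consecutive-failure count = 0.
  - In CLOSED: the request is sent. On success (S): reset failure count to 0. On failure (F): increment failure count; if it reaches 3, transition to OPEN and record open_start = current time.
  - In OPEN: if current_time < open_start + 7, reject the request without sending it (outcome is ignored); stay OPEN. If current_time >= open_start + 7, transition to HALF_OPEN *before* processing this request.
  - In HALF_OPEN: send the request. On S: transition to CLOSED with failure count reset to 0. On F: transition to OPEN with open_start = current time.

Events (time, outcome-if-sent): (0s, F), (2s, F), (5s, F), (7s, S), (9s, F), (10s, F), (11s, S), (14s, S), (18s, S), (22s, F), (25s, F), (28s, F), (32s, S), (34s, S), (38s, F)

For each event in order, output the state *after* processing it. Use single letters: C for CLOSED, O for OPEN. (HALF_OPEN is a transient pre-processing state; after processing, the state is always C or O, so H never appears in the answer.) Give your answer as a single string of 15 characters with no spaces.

State after each event:
  event#1 t=0s outcome=F: state=CLOSED
  event#2 t=2s outcome=F: state=CLOSED
  event#3 t=5s outcome=F: state=OPEN
  event#4 t=7s outcome=S: state=OPEN
  event#5 t=9s outcome=F: state=OPEN
  event#6 t=10s outcome=F: state=OPEN
  event#7 t=11s outcome=S: state=OPEN
  event#8 t=14s outcome=S: state=CLOSED
  event#9 t=18s outcome=S: state=CLOSED
  event#10 t=22s outcome=F: state=CLOSED
  event#11 t=25s outcome=F: state=CLOSED
  event#12 t=28s outcome=F: state=OPEN
  event#13 t=32s outcome=S: state=OPEN
  event#14 t=34s outcome=S: state=OPEN
  event#15 t=38s outcome=F: state=OPEN

Answer: CCOOOOOCCCCOOOO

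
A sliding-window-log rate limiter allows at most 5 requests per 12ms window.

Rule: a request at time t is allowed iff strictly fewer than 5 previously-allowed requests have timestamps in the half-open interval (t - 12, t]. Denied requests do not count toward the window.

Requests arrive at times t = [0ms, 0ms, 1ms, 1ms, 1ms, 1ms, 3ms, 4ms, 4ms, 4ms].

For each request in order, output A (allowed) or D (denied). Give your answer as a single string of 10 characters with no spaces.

Answer: AAAAADDDDD

Derivation:
Tracking allowed requests in the window:
  req#1 t=0ms: ALLOW
  req#2 t=0ms: ALLOW
  req#3 t=1ms: ALLOW
  req#4 t=1ms: ALLOW
  req#5 t=1ms: ALLOW
  req#6 t=1ms: DENY
  req#7 t=3ms: DENY
  req#8 t=4ms: DENY
  req#9 t=4ms: DENY
  req#10 t=4ms: DENY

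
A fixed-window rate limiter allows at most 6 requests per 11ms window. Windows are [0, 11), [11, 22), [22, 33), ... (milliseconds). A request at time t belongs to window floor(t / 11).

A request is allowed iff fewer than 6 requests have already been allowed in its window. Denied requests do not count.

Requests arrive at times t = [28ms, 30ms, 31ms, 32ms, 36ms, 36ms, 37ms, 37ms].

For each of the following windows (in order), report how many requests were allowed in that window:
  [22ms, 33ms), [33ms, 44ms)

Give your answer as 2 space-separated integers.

Answer: 4 4

Derivation:
Processing requests:
  req#1 t=28ms (window 2): ALLOW
  req#2 t=30ms (window 2): ALLOW
  req#3 t=31ms (window 2): ALLOW
  req#4 t=32ms (window 2): ALLOW
  req#5 t=36ms (window 3): ALLOW
  req#6 t=36ms (window 3): ALLOW
  req#7 t=37ms (window 3): ALLOW
  req#8 t=37ms (window 3): ALLOW

Allowed counts by window: 4 4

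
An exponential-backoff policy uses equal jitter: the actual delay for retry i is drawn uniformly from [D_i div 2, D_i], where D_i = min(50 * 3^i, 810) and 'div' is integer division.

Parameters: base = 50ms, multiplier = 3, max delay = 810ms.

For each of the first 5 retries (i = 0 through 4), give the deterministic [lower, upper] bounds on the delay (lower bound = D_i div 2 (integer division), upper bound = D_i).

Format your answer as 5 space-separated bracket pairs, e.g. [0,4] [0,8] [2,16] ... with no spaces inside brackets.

Computing bounds per retry:
  i=0: D_i=min(50*3^0,810)=50, bounds=[25,50]
  i=1: D_i=min(50*3^1,810)=150, bounds=[75,150]
  i=2: D_i=min(50*3^2,810)=450, bounds=[225,450]
  i=3: D_i=min(50*3^3,810)=810, bounds=[405,810]
  i=4: D_i=min(50*3^4,810)=810, bounds=[405,810]

Answer: [25,50] [75,150] [225,450] [405,810] [405,810]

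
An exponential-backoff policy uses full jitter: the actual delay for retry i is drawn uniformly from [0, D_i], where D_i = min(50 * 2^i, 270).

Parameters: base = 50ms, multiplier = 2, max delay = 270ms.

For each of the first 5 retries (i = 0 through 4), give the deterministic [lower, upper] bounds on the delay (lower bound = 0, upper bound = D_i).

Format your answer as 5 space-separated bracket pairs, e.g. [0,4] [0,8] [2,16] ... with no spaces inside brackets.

Computing bounds per retry:
  i=0: D_i=min(50*2^0,270)=50, bounds=[0,50]
  i=1: D_i=min(50*2^1,270)=100, bounds=[0,100]
  i=2: D_i=min(50*2^2,270)=200, bounds=[0,200]
  i=3: D_i=min(50*2^3,270)=270, bounds=[0,270]
  i=4: D_i=min(50*2^4,270)=270, bounds=[0,270]

Answer: [0,50] [0,100] [0,200] [0,270] [0,270]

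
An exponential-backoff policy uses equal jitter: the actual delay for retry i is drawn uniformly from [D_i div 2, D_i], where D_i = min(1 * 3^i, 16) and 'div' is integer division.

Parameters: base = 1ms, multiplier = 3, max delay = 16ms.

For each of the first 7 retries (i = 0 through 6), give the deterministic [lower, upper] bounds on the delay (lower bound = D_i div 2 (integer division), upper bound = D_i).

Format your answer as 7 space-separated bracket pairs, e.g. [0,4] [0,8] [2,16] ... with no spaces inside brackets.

Computing bounds per retry:
  i=0: D_i=min(1*3^0,16)=1, bounds=[0,1]
  i=1: D_i=min(1*3^1,16)=3, bounds=[1,3]
  i=2: D_i=min(1*3^2,16)=9, bounds=[4,9]
  i=3: D_i=min(1*3^3,16)=16, bounds=[8,16]
  i=4: D_i=min(1*3^4,16)=16, bounds=[8,16]
  i=5: D_i=min(1*3^5,16)=16, bounds=[8,16]
  i=6: D_i=min(1*3^6,16)=16, bounds=[8,16]

Answer: [0,1] [1,3] [4,9] [8,16] [8,16] [8,16] [8,16]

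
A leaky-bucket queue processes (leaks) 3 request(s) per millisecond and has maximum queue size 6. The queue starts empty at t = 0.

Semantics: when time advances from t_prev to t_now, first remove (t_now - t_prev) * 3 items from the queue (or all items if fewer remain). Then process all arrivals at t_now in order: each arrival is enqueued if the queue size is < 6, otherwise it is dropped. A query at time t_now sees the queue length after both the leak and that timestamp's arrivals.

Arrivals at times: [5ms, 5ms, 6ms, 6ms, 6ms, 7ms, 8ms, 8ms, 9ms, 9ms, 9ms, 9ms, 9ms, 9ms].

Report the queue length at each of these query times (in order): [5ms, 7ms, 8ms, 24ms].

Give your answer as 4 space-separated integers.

Answer: 2 1 2 0

Derivation:
Queue lengths at query times:
  query t=5ms: backlog = 2
  query t=7ms: backlog = 1
  query t=8ms: backlog = 2
  query t=24ms: backlog = 0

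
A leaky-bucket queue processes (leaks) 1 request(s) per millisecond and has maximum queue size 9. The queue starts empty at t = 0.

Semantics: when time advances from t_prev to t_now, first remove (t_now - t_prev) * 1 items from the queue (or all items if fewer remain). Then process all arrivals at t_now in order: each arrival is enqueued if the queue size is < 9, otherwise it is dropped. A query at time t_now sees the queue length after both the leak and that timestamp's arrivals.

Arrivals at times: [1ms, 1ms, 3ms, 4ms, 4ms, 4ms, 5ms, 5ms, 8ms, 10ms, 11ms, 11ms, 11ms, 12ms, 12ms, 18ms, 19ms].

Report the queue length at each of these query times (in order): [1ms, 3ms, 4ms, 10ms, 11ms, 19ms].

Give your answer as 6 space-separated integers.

Answer: 2 1 3 1 3 1

Derivation:
Queue lengths at query times:
  query t=1ms: backlog = 2
  query t=3ms: backlog = 1
  query t=4ms: backlog = 3
  query t=10ms: backlog = 1
  query t=11ms: backlog = 3
  query t=19ms: backlog = 1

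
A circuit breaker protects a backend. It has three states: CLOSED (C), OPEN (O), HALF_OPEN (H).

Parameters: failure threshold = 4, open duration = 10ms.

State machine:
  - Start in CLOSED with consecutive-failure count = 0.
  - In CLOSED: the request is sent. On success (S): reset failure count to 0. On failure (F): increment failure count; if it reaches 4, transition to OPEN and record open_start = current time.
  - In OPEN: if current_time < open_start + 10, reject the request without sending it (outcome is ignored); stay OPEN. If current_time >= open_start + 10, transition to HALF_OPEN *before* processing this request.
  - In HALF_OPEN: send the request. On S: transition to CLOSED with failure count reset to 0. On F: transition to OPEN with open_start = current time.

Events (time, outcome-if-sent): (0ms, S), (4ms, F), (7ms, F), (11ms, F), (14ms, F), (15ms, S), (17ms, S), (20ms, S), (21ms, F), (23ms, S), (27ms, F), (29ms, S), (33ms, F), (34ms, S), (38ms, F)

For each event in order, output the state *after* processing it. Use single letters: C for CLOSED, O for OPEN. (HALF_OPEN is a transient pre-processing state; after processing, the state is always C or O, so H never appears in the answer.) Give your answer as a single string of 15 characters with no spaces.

Answer: CCCCOOOOOOOOOOO

Derivation:
State after each event:
  event#1 t=0ms outcome=S: state=CLOSED
  event#2 t=4ms outcome=F: state=CLOSED
  event#3 t=7ms outcome=F: state=CLOSED
  event#4 t=11ms outcome=F: state=CLOSED
  event#5 t=14ms outcome=F: state=OPEN
  event#6 t=15ms outcome=S: state=OPEN
  event#7 t=17ms outcome=S: state=OPEN
  event#8 t=20ms outcome=S: state=OPEN
  event#9 t=21ms outcome=F: state=OPEN
  event#10 t=23ms outcome=S: state=OPEN
  event#11 t=27ms outcome=F: state=OPEN
  event#12 t=29ms outcome=S: state=OPEN
  event#13 t=33ms outcome=F: state=OPEN
  event#14 t=34ms outcome=S: state=OPEN
  event#15 t=38ms outcome=F: state=OPEN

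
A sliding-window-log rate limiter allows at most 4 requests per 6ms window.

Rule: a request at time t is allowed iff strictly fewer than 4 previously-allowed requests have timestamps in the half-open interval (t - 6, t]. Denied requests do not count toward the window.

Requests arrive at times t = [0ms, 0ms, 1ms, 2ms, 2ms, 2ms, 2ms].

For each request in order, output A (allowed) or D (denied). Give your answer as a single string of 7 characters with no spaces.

Answer: AAAADDD

Derivation:
Tracking allowed requests in the window:
  req#1 t=0ms: ALLOW
  req#2 t=0ms: ALLOW
  req#3 t=1ms: ALLOW
  req#4 t=2ms: ALLOW
  req#5 t=2ms: DENY
  req#6 t=2ms: DENY
  req#7 t=2ms: DENY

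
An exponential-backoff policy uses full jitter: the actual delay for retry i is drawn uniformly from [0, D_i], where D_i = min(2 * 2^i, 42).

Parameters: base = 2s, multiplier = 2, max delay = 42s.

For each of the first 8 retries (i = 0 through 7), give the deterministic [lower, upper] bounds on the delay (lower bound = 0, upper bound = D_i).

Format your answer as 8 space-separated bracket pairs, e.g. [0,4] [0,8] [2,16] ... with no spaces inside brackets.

Computing bounds per retry:
  i=0: D_i=min(2*2^0,42)=2, bounds=[0,2]
  i=1: D_i=min(2*2^1,42)=4, bounds=[0,4]
  i=2: D_i=min(2*2^2,42)=8, bounds=[0,8]
  i=3: D_i=min(2*2^3,42)=16, bounds=[0,16]
  i=4: D_i=min(2*2^4,42)=32, bounds=[0,32]
  i=5: D_i=min(2*2^5,42)=42, bounds=[0,42]
  i=6: D_i=min(2*2^6,42)=42, bounds=[0,42]
  i=7: D_i=min(2*2^7,42)=42, bounds=[0,42]

Answer: [0,2] [0,4] [0,8] [0,16] [0,32] [0,42] [0,42] [0,42]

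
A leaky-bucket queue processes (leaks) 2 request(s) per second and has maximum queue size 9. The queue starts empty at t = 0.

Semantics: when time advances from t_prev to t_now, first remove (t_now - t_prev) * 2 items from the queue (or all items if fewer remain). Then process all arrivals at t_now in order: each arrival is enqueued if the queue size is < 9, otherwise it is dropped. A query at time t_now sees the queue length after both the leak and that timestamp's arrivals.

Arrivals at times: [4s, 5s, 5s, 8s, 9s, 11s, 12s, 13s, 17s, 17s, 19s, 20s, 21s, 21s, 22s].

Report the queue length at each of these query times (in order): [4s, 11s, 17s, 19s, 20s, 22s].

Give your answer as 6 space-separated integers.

Queue lengths at query times:
  query t=4s: backlog = 1
  query t=11s: backlog = 1
  query t=17s: backlog = 2
  query t=19s: backlog = 1
  query t=20s: backlog = 1
  query t=22s: backlog = 1

Answer: 1 1 2 1 1 1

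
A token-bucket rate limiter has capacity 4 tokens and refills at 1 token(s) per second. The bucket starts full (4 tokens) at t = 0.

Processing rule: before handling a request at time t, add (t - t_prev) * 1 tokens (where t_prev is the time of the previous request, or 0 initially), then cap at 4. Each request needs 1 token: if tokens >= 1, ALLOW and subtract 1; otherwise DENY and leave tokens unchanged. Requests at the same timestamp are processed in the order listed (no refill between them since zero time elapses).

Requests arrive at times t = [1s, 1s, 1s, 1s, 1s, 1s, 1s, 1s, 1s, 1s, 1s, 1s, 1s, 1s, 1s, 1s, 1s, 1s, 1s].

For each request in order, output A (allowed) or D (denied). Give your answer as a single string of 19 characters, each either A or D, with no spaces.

Simulating step by step:
  req#1 t=1s: ALLOW
  req#2 t=1s: ALLOW
  req#3 t=1s: ALLOW
  req#4 t=1s: ALLOW
  req#5 t=1s: DENY
  req#6 t=1s: DENY
  req#7 t=1s: DENY
  req#8 t=1s: DENY
  req#9 t=1s: DENY
  req#10 t=1s: DENY
  req#11 t=1s: DENY
  req#12 t=1s: DENY
  req#13 t=1s: DENY
  req#14 t=1s: DENY
  req#15 t=1s: DENY
  req#16 t=1s: DENY
  req#17 t=1s: DENY
  req#18 t=1s: DENY
  req#19 t=1s: DENY

Answer: AAAADDDDDDDDDDDDDDD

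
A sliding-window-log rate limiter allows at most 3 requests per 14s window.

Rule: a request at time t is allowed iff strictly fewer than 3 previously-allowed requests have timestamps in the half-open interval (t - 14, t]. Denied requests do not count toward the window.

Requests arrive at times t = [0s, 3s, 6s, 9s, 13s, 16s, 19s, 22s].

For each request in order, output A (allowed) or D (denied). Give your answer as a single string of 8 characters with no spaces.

Answer: AAADDAAA

Derivation:
Tracking allowed requests in the window:
  req#1 t=0s: ALLOW
  req#2 t=3s: ALLOW
  req#3 t=6s: ALLOW
  req#4 t=9s: DENY
  req#5 t=13s: DENY
  req#6 t=16s: ALLOW
  req#7 t=19s: ALLOW
  req#8 t=22s: ALLOW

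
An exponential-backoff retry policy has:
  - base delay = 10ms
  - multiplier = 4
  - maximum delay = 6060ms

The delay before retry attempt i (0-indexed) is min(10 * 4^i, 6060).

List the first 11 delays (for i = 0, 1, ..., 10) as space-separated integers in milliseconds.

Answer: 10 40 160 640 2560 6060 6060 6060 6060 6060 6060

Derivation:
Computing each delay:
  i=0: min(10*4^0, 6060) = 10
  i=1: min(10*4^1, 6060) = 40
  i=2: min(10*4^2, 6060) = 160
  i=3: min(10*4^3, 6060) = 640
  i=4: min(10*4^4, 6060) = 2560
  i=5: min(10*4^5, 6060) = 6060
  i=6: min(10*4^6, 6060) = 6060
  i=7: min(10*4^7, 6060) = 6060
  i=8: min(10*4^8, 6060) = 6060
  i=9: min(10*4^9, 6060) = 6060
  i=10: min(10*4^10, 6060) = 6060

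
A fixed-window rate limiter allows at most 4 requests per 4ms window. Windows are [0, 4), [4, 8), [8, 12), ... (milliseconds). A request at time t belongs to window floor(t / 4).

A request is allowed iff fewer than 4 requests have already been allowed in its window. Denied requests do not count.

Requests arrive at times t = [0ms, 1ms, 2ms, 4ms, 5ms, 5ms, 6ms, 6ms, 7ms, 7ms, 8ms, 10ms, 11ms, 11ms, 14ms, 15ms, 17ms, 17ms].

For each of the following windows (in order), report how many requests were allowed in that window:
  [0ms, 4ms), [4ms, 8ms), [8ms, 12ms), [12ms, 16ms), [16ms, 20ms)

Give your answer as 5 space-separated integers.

Processing requests:
  req#1 t=0ms (window 0): ALLOW
  req#2 t=1ms (window 0): ALLOW
  req#3 t=2ms (window 0): ALLOW
  req#4 t=4ms (window 1): ALLOW
  req#5 t=5ms (window 1): ALLOW
  req#6 t=5ms (window 1): ALLOW
  req#7 t=6ms (window 1): ALLOW
  req#8 t=6ms (window 1): DENY
  req#9 t=7ms (window 1): DENY
  req#10 t=7ms (window 1): DENY
  req#11 t=8ms (window 2): ALLOW
  req#12 t=10ms (window 2): ALLOW
  req#13 t=11ms (window 2): ALLOW
  req#14 t=11ms (window 2): ALLOW
  req#15 t=14ms (window 3): ALLOW
  req#16 t=15ms (window 3): ALLOW
  req#17 t=17ms (window 4): ALLOW
  req#18 t=17ms (window 4): ALLOW

Allowed counts by window: 3 4 4 2 2

Answer: 3 4 4 2 2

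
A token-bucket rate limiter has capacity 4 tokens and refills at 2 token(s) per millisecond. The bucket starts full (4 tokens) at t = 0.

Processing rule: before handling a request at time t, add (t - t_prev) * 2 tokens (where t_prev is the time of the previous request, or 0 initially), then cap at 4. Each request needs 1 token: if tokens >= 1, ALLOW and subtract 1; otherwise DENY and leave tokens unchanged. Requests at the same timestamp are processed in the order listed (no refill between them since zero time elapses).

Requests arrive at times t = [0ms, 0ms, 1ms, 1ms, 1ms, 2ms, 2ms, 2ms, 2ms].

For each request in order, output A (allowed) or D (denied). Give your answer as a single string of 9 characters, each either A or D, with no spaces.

Answer: AAAAAAAAD

Derivation:
Simulating step by step:
  req#1 t=0ms: ALLOW
  req#2 t=0ms: ALLOW
  req#3 t=1ms: ALLOW
  req#4 t=1ms: ALLOW
  req#5 t=1ms: ALLOW
  req#6 t=2ms: ALLOW
  req#7 t=2ms: ALLOW
  req#8 t=2ms: ALLOW
  req#9 t=2ms: DENY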